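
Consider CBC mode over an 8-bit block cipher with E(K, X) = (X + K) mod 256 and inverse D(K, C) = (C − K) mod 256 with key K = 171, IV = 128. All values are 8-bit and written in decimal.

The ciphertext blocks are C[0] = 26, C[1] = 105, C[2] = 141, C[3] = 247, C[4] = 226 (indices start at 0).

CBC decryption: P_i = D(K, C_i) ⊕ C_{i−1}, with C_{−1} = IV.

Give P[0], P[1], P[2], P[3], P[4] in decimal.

P[0] = 239, P[1] = 164, P[2] = 139, P[3] = 193, P[4] = 192

P[0]: D(K, 26) = 111; 111 ⊕ 128 = 239.
P[1]: D(K, 105) = 190; 190 ⊕ 26 = 164.
P[2]: D(K, 141) = 226; 226 ⊕ 105 = 139.
P[3]: D(K, 247) = 76; 76 ⊕ 141 = 193.
P[4]: D(K, 226) = 55; 55 ⊕ 247 = 192.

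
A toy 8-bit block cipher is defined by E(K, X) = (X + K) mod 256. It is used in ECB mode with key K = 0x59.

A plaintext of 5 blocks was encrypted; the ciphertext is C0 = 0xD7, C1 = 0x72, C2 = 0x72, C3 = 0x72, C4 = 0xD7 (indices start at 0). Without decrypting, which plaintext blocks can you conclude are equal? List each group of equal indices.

P0 = P4; P1 = P2 = P3

ECB encrypts each block independently with the same key, so equal ciphertext blocks imply equal plaintext blocks.
C0 = C4 = 0xD7, so P0 = P4.
C1 = C2 = C3 = 0x72, so P1 = P2 = P3.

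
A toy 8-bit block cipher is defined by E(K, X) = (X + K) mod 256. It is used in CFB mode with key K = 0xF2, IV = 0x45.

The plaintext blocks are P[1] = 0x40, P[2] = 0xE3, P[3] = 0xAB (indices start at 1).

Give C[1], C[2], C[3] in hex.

C[1] = 0x77, C[2] = 0x8A, C[3] = 0xD7

CFB encryption: C_i = P_i ⊕ E(K, C_{i−1}), with C_{0} = IV.
C[1]: E(K, 0x45) = 0x37; 0x40 ⊕ 0x37 = 0x77.
C[2]: E(K, 0x77) = 0x69; 0xE3 ⊕ 0x69 = 0x8A.
C[3]: E(K, 0x8A) = 0x7C; 0xAB ⊕ 0x7C = 0xD7.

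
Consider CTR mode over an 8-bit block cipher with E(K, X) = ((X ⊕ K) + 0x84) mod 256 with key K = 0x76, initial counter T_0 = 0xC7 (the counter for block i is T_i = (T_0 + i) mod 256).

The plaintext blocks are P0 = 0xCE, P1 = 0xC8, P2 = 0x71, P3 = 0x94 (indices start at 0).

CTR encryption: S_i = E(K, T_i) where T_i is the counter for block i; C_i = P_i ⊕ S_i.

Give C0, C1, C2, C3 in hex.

C0: T = 0xC7, S = E(K, T) = 0x35; 0xCE ⊕ 0x35 = 0xFB.
C1: T = 0xC8, S = E(K, T) = 0x42; 0xC8 ⊕ 0x42 = 0x8A.
C2: T = 0xC9, S = E(K, T) = 0x43; 0x71 ⊕ 0x43 = 0x32.
C3: T = 0xCA, S = E(K, T) = 0x40; 0x94 ⊕ 0x40 = 0xD4.

C0 = 0xFB, C1 = 0x8A, C2 = 0x32, C3 = 0xD4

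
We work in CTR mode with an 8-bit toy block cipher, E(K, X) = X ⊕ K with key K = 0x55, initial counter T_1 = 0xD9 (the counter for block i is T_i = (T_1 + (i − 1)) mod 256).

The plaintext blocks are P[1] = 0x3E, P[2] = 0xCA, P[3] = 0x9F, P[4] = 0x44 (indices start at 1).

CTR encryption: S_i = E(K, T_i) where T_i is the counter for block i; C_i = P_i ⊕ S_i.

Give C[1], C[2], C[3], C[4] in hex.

C[1]: T = 0xD9, S = E(K, T) = 0x8C; 0x3E ⊕ 0x8C = 0xB2.
C[2]: T = 0xDA, S = E(K, T) = 0x8F; 0xCA ⊕ 0x8F = 0x45.
C[3]: T = 0xDB, S = E(K, T) = 0x8E; 0x9F ⊕ 0x8E = 0x11.
C[4]: T = 0xDC, S = E(K, T) = 0x89; 0x44 ⊕ 0x89 = 0xCD.

C[1] = 0xB2, C[2] = 0x45, C[3] = 0x11, C[4] = 0xCD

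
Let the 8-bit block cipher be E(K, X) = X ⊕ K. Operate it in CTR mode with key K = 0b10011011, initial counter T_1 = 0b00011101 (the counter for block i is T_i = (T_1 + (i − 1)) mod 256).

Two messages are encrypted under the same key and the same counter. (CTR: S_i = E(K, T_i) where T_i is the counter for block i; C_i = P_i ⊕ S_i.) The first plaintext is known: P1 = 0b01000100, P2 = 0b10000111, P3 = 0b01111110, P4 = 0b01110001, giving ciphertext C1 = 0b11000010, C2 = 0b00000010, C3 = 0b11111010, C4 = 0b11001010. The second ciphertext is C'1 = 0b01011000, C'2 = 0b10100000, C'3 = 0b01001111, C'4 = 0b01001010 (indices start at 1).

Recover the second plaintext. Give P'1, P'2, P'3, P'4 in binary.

P'1 = 0b11011110, P'2 = 0b00100101, P'3 = 0b11001011, P'4 = 0b11110001

In CTR with a reused counter, both messages share the same keystream S_i, so C_i ⊕ C'_i = P_i ⊕ P'_i and thus P'_i = P_i ⊕ C_i ⊕ C'_i.
P'1: 0b01000100 ⊕ 0b11000010 ⊕ 0b01011000 = 0b11011110.
P'2: 0b10000111 ⊕ 0b00000010 ⊕ 0b10100000 = 0b00100101.
P'3: 0b01111110 ⊕ 0b11111010 ⊕ 0b01001111 = 0b11001011.
P'4: 0b01110001 ⊕ 0b11001010 ⊕ 0b01001010 = 0b11110001.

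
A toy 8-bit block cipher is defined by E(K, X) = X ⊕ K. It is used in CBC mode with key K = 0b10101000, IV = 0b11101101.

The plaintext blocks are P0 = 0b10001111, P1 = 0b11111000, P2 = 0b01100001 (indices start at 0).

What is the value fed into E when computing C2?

0b11111011

CBC encryption: C_i = E(K, P_i ⊕ C_{i−1}), with C_{−1} = IV.
C0: P0 ⊕ 0b11101101 = 0b01100010; E(K, 0b01100010) = 0b11001010.
C1: P1 ⊕ 0b11001010 = 0b00110010; E(K, 0b00110010) = 0b10011010.
C2: P2 ⊕ 0b10011010 = 0b11111011; E(K, 0b11111011) = 0b01010011.
So the input to E for block 2 is 0b11111011.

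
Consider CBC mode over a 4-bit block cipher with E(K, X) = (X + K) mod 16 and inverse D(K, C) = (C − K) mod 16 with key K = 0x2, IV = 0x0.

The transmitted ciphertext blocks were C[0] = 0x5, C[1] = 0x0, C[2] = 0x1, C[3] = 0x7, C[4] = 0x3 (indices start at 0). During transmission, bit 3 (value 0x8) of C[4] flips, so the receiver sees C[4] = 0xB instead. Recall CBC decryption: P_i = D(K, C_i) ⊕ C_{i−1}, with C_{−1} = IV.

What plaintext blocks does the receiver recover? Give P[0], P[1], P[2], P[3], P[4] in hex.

Only C[4] changed, to 0xB. In CBC, a change in C_i garbles P_i and flips the same bit in P_{i+1}. Decrypting the received ciphertext:
P[0]: D(K, 0x5) = 0x3; 0x3 ⊕ 0x0 = 0x3.
P[1]: D(K, 0x0) = 0xE; 0xE ⊕ 0x5 = 0xB.
P[2]: D(K, 0x1) = 0xF; 0xF ⊕ 0x0 = 0xF.
P[3]: D(K, 0x7) = 0x5; 0x5 ⊕ 0x1 = 0x4.
P[4]: D(K, 0xB) = 0x9; 0x9 ⊕ 0x7 = 0xE.
Blocks that differ from the original plaintext: P[4].

P[0] = 0x3, P[1] = 0xB, P[2] = 0xF, P[3] = 0x4, P[4] = 0xE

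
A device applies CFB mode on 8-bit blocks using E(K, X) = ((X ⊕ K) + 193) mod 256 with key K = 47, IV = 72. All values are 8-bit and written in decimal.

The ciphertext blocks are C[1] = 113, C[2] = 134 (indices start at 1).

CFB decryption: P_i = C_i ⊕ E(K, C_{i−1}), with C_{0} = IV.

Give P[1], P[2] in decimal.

P[1] = 89, P[2] = 153

P[1]: E(K, 72) = 40; 113 ⊕ 40 = 89.
P[2]: E(K, 113) = 31; 134 ⊕ 31 = 153.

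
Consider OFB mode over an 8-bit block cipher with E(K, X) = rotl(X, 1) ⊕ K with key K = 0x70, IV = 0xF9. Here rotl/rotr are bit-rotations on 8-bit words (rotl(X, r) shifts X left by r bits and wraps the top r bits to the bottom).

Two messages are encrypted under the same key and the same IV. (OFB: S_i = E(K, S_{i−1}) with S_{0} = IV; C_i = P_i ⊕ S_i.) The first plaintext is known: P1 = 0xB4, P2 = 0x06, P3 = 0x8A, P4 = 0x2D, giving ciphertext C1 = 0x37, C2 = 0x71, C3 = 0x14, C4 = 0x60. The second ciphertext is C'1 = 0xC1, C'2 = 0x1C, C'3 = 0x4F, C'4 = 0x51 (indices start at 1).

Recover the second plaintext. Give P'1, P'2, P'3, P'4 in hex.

In OFB with a reused IV, both messages share the same keystream S_i, so C_i ⊕ C'_i = P_i ⊕ P'_i and thus P'_i = P_i ⊕ C_i ⊕ C'_i.
P'1: 0xB4 ⊕ 0x37 ⊕ 0xC1 = 0x42.
P'2: 0x06 ⊕ 0x71 ⊕ 0x1C = 0x6B.
P'3: 0x8A ⊕ 0x14 ⊕ 0x4F = 0xD1.
P'4: 0x2D ⊕ 0x60 ⊕ 0x51 = 0x1C.

P'1 = 0x42, P'2 = 0x6B, P'3 = 0xD1, P'4 = 0x1C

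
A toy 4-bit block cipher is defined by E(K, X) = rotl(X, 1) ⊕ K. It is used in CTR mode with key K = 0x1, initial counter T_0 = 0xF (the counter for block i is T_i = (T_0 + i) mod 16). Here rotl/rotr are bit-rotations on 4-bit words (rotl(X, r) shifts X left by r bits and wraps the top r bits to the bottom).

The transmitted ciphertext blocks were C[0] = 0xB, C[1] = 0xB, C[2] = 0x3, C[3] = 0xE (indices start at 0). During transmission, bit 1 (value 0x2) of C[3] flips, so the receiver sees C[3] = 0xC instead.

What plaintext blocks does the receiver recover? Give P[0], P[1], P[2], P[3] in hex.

P[0] = 0x5, P[1] = 0xA, P[2] = 0x0, P[3] = 0x9

CTR decryption: S_i = E(K, T_i) where T_i is the counter for block i; P_i = C_i ⊕ S_i.
Only C[3] changed, to 0xC. In CTR, a change in C_i flips the same bit in P_i only; the keystream is unaffected. Decrypting the received ciphertext:
P[0]: T = 0xF, S = E(K, T) = 0xE; 0xB ⊕ 0xE = 0x5.
P[1]: T = 0x0, S = E(K, T) = 0x1; 0xB ⊕ 0x1 = 0xA.
P[2]: T = 0x1, S = E(K, T) = 0x3; 0x3 ⊕ 0x3 = 0x0.
P[3]: T = 0x2, S = E(K, T) = 0x5; 0xC ⊕ 0x5 = 0x9.
Blocks that differ from the original plaintext: P[3].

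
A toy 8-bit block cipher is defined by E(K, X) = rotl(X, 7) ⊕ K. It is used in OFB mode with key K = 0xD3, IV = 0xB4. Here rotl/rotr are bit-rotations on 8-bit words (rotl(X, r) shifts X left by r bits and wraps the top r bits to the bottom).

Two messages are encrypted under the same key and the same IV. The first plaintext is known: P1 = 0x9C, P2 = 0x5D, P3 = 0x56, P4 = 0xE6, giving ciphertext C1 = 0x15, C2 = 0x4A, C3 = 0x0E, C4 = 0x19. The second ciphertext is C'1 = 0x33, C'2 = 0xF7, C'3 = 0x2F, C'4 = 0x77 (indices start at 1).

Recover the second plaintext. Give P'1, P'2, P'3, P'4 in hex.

In OFB with a reused IV, both messages share the same keystream S_i, so C_i ⊕ C'_i = P_i ⊕ P'_i and thus P'_i = P_i ⊕ C_i ⊕ C'_i.
P'1: 0x9C ⊕ 0x15 ⊕ 0x33 = 0xBA.
P'2: 0x5D ⊕ 0x4A ⊕ 0xF7 = 0xE0.
P'3: 0x56 ⊕ 0x0E ⊕ 0x2F = 0x77.
P'4: 0xE6 ⊕ 0x19 ⊕ 0x77 = 0x88.

P'1 = 0xBA, P'2 = 0xE0, P'3 = 0x77, P'4 = 0x88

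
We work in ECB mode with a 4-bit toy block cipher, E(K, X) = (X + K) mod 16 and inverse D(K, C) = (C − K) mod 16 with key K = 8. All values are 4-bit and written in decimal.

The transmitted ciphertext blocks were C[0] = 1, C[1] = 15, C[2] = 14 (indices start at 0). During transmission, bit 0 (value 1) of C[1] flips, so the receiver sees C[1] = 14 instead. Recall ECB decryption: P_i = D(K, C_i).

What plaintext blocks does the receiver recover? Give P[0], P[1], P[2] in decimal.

Only C[1] changed, to 14. In ECB, a change in C_i affects only P_i. Decrypting the received ciphertext:
P[0]: D(K, 1) = 9.
P[1]: D(K, 14) = 6.
P[2]: D(K, 14) = 6.
Blocks that differ from the original plaintext: P[1].

P[0] = 9, P[1] = 6, P[2] = 6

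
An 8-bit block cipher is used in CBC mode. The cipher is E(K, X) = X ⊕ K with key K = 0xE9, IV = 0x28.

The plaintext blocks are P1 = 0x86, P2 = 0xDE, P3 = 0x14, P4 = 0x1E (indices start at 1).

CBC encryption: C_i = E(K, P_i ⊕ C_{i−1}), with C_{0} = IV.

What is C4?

C4 = 0x7A

C1: P1 ⊕ 0x28 = 0xAE; E(K, 0xAE) = 0x47.
C2: P2 ⊕ 0x47 = 0x99; E(K, 0x99) = 0x70.
C3: P3 ⊕ 0x70 = 0x64; E(K, 0x64) = 0x8D.
C4: P4 ⊕ 0x8D = 0x93; E(K, 0x93) = 0x7A.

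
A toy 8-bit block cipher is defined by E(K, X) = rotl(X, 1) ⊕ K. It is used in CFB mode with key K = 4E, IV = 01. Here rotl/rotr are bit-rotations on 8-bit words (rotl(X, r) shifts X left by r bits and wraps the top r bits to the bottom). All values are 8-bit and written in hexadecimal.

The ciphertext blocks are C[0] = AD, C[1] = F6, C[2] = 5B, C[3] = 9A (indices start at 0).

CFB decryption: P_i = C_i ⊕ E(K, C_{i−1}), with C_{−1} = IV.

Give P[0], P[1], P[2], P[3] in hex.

P[0]: E(K, 01) = 4C; AD ⊕ 4C = E1.
P[1]: E(K, AD) = 15; F6 ⊕ 15 = E3.
P[2]: E(K, F6) = A3; 5B ⊕ A3 = F8.
P[3]: E(K, 5B) = F8; 9A ⊕ F8 = 62.

P[0] = E1, P[1] = E3, P[2] = F8, P[3] = 62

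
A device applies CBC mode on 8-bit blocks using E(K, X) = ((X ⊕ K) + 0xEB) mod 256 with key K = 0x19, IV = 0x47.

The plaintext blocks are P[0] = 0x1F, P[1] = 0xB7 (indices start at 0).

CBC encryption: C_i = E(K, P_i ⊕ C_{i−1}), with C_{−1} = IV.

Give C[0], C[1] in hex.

C[0]: P[0] ⊕ 0x47 = 0x58; E(K, 0x58) = 0x2C.
C[1]: P[1] ⊕ 0x2C = 0x9B; E(K, 0x9B) = 0x6D.

C[0] = 0x2C, C[1] = 0x6D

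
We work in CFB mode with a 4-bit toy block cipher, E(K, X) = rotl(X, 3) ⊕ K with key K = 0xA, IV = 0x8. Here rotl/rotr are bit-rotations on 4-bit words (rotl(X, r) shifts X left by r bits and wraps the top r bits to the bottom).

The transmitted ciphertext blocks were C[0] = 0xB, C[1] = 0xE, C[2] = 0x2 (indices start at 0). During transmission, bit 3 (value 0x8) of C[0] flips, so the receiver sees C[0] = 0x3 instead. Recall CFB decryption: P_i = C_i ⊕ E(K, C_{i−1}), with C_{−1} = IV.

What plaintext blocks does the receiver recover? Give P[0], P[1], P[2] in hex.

P[0] = 0xD, P[1] = 0xD, P[2] = 0xF

Only C[0] changed, to 0x3. In CFB, a change in C_i flips the same bit in P_i and garbles P_{i+1}. Decrypting the received ciphertext:
P[0]: E(K, 0x8) = 0xE; 0x3 ⊕ 0xE = 0xD.
P[1]: E(K, 0x3) = 0x3; 0xE ⊕ 0x3 = 0xD.
P[2]: E(K, 0xE) = 0xD; 0x2 ⊕ 0xD = 0xF.
Blocks that differ from the original plaintext: P[0], P[1].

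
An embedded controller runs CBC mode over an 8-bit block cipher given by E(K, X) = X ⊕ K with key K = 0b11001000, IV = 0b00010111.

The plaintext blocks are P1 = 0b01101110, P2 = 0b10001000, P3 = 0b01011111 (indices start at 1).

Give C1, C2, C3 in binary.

CBC encryption: C_i = E(K, P_i ⊕ C_{i−1}), with C_{0} = IV.
C1: P1 ⊕ 0b00010111 = 0b01111001; E(K, 0b01111001) = 0b10110001.
C2: P2 ⊕ 0b10110001 = 0b00111001; E(K, 0b00111001) = 0b11110001.
C3: P3 ⊕ 0b11110001 = 0b10101110; E(K, 0b10101110) = 0b01100110.

C1 = 0b10110001, C2 = 0b11110001, C3 = 0b01100110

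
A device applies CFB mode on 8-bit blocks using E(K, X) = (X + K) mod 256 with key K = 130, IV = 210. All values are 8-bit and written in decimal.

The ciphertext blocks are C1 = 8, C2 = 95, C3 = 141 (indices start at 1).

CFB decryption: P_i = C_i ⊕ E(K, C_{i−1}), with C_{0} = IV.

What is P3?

P3: E(K, 95) = 225; 141 ⊕ 225 = 108.

P3 = 108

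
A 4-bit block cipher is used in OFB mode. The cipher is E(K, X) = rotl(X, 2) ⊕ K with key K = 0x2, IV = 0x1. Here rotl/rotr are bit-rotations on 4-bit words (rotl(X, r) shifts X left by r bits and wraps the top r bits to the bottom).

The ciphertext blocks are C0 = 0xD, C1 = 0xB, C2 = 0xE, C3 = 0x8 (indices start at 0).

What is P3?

OFB decryption: S_i = E(K, S_{i−1}) with S_{−1} = IV; P_i = C_i ⊕ S_i.
P0: S = E(K, 0x1) = 0x6; 0xD ⊕ 0x6 = 0xB.
P1: S = E(K, 0x6) = 0xB; 0xB ⊕ 0xB = 0x0.
P2: S = E(K, 0xB) = 0xC; 0xE ⊕ 0xC = 0x2.
P3: S = E(K, 0xC) = 0x1; 0x8 ⊕ 0x1 = 0x9.

P3 = 0x9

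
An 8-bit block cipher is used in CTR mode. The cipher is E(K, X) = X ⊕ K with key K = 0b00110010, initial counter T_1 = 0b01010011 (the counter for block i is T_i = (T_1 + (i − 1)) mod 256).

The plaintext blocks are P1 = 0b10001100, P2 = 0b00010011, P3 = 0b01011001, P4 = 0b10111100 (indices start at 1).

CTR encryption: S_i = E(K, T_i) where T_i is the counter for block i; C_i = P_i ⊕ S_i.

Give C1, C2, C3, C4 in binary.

C1: T = 0b01010011, S = E(K, T) = 0b01100001; 0b10001100 ⊕ 0b01100001 = 0b11101101.
C2: T = 0b01010100, S = E(K, T) = 0b01100110; 0b00010011 ⊕ 0b01100110 = 0b01110101.
C3: T = 0b01010101, S = E(K, T) = 0b01100111; 0b01011001 ⊕ 0b01100111 = 0b00111110.
C4: T = 0b01010110, S = E(K, T) = 0b01100100; 0b10111100 ⊕ 0b01100100 = 0b11011000.

C1 = 0b11101101, C2 = 0b01110101, C3 = 0b00111110, C4 = 0b11011000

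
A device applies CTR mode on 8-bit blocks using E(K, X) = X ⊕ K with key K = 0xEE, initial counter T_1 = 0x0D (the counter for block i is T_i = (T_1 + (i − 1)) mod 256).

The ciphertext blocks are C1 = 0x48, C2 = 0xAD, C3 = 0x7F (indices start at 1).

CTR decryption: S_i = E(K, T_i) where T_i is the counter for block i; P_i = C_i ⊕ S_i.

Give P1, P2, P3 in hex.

P1 = 0xAB, P2 = 0x4D, P3 = 0x9E

P1: T = 0x0D, S = E(K, T) = 0xE3; 0x48 ⊕ 0xE3 = 0xAB.
P2: T = 0x0E, S = E(K, T) = 0xE0; 0xAD ⊕ 0xE0 = 0x4D.
P3: T = 0x0F, S = E(K, T) = 0xE1; 0x7F ⊕ 0xE1 = 0x9E.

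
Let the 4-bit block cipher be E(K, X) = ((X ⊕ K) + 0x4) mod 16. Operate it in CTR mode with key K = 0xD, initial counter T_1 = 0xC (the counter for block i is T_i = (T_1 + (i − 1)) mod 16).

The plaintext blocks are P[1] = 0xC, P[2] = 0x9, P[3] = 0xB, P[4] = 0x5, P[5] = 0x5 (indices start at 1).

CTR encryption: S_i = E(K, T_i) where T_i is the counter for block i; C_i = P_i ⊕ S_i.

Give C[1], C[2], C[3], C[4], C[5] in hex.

C[1]: T = 0xC, S = E(K, T) = 0x5; 0xC ⊕ 0x5 = 0x9.
C[2]: T = 0xD, S = E(K, T) = 0x4; 0x9 ⊕ 0x4 = 0xD.
C[3]: T = 0xE, S = E(K, T) = 0x7; 0xB ⊕ 0x7 = 0xC.
C[4]: T = 0xF, S = E(K, T) = 0x6; 0x5 ⊕ 0x6 = 0x3.
C[5]: T = 0x0, S = E(K, T) = 0x1; 0x5 ⊕ 0x1 = 0x4.

C[1] = 0x9, C[2] = 0xD, C[3] = 0xC, C[4] = 0x3, C[5] = 0x4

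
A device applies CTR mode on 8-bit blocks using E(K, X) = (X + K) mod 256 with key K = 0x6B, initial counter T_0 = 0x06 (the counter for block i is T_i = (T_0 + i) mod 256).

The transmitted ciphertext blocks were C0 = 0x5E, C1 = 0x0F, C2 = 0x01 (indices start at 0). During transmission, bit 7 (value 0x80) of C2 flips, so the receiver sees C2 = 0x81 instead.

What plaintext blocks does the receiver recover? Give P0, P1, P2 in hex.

P0 = 0x2F, P1 = 0x7D, P2 = 0xF2

CTR decryption: S_i = E(K, T_i) where T_i is the counter for block i; P_i = C_i ⊕ S_i.
Only C2 changed, to 0x81. In CTR, a change in C_i flips the same bit in P_i only; the keystream is unaffected. Decrypting the received ciphertext:
P0: T = 0x06, S = E(K, T) = 0x71; 0x5E ⊕ 0x71 = 0x2F.
P1: T = 0x07, S = E(K, T) = 0x72; 0x0F ⊕ 0x72 = 0x7D.
P2: T = 0x08, S = E(K, T) = 0x73; 0x81 ⊕ 0x73 = 0xF2.
Blocks that differ from the original plaintext: P2.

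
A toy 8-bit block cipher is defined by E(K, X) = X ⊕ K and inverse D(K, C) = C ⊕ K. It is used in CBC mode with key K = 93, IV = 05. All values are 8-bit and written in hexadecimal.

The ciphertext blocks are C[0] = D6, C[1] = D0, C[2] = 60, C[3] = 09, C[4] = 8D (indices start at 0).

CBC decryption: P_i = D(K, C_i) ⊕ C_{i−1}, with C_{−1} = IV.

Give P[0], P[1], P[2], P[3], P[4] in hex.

P[0] = 40, P[1] = 95, P[2] = 23, P[3] = FA, P[4] = 17

P[0]: D(K, D6) = 45; 45 ⊕ 05 = 40.
P[1]: D(K, D0) = 43; 43 ⊕ D6 = 95.
P[2]: D(K, 60) = F3; F3 ⊕ D0 = 23.
P[3]: D(K, 09) = 9A; 9A ⊕ 60 = FA.
P[4]: D(K, 8D) = 1E; 1E ⊕ 09 = 17.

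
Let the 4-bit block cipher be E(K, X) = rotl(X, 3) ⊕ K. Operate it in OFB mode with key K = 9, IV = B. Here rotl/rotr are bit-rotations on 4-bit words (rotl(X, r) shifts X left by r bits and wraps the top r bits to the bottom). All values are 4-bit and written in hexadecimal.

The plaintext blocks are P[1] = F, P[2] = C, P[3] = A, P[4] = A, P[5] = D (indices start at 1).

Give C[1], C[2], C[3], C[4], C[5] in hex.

C[1] = B, C[2] = 7, C[3] = E, C[4] = 1, C[5] = 9

OFB encryption: S_i = E(K, S_{i−1}) with S_{0} = IV; C_i = P_i ⊕ S_i.
C[1]: S = E(K, B) = 4; F ⊕ 4 = B.
C[2]: S = E(K, 4) = B; C ⊕ B = 7.
C[3]: S = E(K, B) = 4; A ⊕ 4 = E.
C[4]: S = E(K, 4) = B; A ⊕ B = 1.
C[5]: S = E(K, B) = 4; D ⊕ 4 = 9.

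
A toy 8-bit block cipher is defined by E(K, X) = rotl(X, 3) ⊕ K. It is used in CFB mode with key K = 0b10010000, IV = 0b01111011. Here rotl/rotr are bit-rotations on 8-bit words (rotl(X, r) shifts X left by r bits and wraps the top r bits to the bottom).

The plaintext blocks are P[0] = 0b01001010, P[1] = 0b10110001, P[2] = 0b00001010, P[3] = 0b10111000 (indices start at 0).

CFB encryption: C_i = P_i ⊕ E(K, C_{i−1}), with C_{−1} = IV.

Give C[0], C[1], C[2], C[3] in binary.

C[0] = 0b00000001, C[1] = 0b00101001, C[2] = 0b11010011, C[3] = 0b10110110

C[0]: E(K, 0b01111011) = 0b01001011; 0b01001010 ⊕ 0b01001011 = 0b00000001.
C[1]: E(K, 0b00000001) = 0b10011000; 0b10110001 ⊕ 0b10011000 = 0b00101001.
C[2]: E(K, 0b00101001) = 0b11011001; 0b00001010 ⊕ 0b11011001 = 0b11010011.
C[3]: E(K, 0b11010011) = 0b00001110; 0b10111000 ⊕ 0b00001110 = 0b10110110.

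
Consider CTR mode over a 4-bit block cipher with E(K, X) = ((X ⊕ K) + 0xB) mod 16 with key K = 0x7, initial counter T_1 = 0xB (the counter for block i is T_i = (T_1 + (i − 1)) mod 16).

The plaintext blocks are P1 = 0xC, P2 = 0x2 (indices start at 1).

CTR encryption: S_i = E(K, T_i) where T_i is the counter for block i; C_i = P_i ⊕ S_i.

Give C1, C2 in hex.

C1: T = 0xB, S = E(K, T) = 0x7; 0xC ⊕ 0x7 = 0xB.
C2: T = 0xC, S = E(K, T) = 0x6; 0x2 ⊕ 0x6 = 0x4.

C1 = 0xB, C2 = 0x4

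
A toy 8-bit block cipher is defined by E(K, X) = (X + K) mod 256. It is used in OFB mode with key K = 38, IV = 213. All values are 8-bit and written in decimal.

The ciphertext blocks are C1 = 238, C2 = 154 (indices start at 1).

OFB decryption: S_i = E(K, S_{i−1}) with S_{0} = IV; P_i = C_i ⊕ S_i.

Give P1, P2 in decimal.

P1: S = E(K, 213) = 251; 238 ⊕ 251 = 21.
P2: S = E(K, 251) = 33; 154 ⊕ 33 = 187.

P1 = 21, P2 = 187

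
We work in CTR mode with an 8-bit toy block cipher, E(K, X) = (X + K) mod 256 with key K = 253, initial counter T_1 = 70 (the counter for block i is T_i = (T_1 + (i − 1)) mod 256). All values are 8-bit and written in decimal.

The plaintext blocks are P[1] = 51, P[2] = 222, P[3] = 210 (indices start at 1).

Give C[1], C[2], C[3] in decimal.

C[1] = 112, C[2] = 154, C[3] = 151

CTR encryption: S_i = E(K, T_i) where T_i is the counter for block i; C_i = P_i ⊕ S_i.
C[1]: T = 70, S = E(K, T) = 67; 51 ⊕ 67 = 112.
C[2]: T = 71, S = E(K, T) = 68; 222 ⊕ 68 = 154.
C[3]: T = 72, S = E(K, T) = 69; 210 ⊕ 69 = 151.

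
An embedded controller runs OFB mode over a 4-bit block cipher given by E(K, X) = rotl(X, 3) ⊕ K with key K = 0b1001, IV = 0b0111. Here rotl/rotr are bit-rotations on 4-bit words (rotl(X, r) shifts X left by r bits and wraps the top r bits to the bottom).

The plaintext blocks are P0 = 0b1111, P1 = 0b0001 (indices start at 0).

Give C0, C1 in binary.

OFB encryption: S_i = E(K, S_{i−1}) with S_{−1} = IV; C_i = P_i ⊕ S_i.
C0: S = E(K, 0b0111) = 0b0010; 0b1111 ⊕ 0b0010 = 0b1101.
C1: S = E(K, 0b0010) = 0b1000; 0b0001 ⊕ 0b1000 = 0b1001.

C0 = 0b1101, C1 = 0b1001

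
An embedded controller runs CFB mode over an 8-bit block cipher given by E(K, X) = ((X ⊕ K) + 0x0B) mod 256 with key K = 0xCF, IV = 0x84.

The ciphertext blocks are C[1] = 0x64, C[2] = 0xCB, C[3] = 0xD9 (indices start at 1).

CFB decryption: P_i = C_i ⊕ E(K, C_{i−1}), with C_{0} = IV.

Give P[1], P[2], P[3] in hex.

P[1] = 0x32, P[2] = 0x7D, P[3] = 0xD6

P[1]: E(K, 0x84) = 0x56; 0x64 ⊕ 0x56 = 0x32.
P[2]: E(K, 0x64) = 0xB6; 0xCB ⊕ 0xB6 = 0x7D.
P[3]: E(K, 0xCB) = 0x0F; 0xD9 ⊕ 0x0F = 0xD6.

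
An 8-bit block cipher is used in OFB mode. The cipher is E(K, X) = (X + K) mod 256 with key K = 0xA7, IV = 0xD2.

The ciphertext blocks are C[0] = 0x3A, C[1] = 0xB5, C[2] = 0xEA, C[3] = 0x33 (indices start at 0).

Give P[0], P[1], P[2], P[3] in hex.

OFB decryption: S_i = E(K, S_{i−1}) with S_{−1} = IV; P_i = C_i ⊕ S_i.
P[0]: S = E(K, 0xD2) = 0x79; 0x3A ⊕ 0x79 = 0x43.
P[1]: S = E(K, 0x79) = 0x20; 0xB5 ⊕ 0x20 = 0x95.
P[2]: S = E(K, 0x20) = 0xC7; 0xEA ⊕ 0xC7 = 0x2D.
P[3]: S = E(K, 0xC7) = 0x6E; 0x33 ⊕ 0x6E = 0x5D.

P[0] = 0x43, P[1] = 0x95, P[2] = 0x2D, P[3] = 0x5D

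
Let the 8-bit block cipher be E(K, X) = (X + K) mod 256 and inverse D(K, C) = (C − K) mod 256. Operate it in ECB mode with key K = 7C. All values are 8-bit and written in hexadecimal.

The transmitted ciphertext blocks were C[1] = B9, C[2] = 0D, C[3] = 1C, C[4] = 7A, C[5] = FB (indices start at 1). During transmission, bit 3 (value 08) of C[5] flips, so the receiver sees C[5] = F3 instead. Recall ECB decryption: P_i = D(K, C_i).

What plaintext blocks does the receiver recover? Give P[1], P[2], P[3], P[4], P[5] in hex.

P[1] = 3D, P[2] = 91, P[3] = A0, P[4] = FE, P[5] = 77

Only C[5] changed, to F3. In ECB, a change in C_i affects only P_i. Decrypting the received ciphertext:
P[1]: D(K, B9) = 3D.
P[2]: D(K, 0D) = 91.
P[3]: D(K, 1C) = A0.
P[4]: D(K, 7A) = FE.
P[5]: D(K, F3) = 77.
Blocks that differ from the original plaintext: P[5].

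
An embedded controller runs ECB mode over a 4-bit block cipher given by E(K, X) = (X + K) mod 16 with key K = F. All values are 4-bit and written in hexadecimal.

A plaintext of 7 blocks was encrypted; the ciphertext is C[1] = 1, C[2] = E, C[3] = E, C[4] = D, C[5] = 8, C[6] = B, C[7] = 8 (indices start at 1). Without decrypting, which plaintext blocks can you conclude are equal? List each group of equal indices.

P[2] = P[3]; P[5] = P[7]

ECB encrypts each block independently with the same key, so equal ciphertext blocks imply equal plaintext blocks.
C[2] = C[3] = E, so P[2] = P[3].
C[5] = C[7] = 8, so P[5] = P[7].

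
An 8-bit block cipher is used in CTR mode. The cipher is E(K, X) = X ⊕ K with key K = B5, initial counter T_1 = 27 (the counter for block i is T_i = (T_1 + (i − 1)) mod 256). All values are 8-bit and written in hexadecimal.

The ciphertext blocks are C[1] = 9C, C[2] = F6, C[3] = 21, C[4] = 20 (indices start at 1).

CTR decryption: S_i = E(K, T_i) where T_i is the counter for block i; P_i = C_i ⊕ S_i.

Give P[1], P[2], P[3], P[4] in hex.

P[1] = 0E, P[2] = 6B, P[3] = BD, P[4] = BF

P[1]: T = 27, S = E(K, T) = 92; 9C ⊕ 92 = 0E.
P[2]: T = 28, S = E(K, T) = 9D; F6 ⊕ 9D = 6B.
P[3]: T = 29, S = E(K, T) = 9C; 21 ⊕ 9C = BD.
P[4]: T = 2A, S = E(K, T) = 9F; 20 ⊕ 9F = BF.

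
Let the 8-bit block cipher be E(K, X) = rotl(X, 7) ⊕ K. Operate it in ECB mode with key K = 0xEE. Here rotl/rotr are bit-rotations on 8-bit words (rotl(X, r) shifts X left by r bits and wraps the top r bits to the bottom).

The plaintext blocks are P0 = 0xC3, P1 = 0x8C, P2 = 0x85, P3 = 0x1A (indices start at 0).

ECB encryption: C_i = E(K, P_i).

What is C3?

C3 = 0xE3

C3: E(K, 0x1A) = 0xE3.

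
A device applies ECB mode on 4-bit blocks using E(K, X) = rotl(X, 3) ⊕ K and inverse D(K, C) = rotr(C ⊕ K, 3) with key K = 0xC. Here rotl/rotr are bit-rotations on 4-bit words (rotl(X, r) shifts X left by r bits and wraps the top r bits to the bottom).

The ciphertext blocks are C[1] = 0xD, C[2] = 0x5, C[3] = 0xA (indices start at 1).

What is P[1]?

ECB decryption: P_i = D(K, C_i).
P[1]: D(K, 0xD) = 0x2.

P[1] = 0x2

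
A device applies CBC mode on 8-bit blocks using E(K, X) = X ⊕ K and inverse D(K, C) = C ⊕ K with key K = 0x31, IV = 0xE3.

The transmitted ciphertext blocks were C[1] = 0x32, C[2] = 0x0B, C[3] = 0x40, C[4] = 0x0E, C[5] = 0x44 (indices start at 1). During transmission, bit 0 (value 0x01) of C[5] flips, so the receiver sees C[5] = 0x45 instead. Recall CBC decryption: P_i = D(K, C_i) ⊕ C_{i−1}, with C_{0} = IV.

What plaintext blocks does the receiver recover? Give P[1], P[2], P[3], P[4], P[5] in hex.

Only C[5] changed, to 0x45. In CBC, a change in C_i garbles P_i and flips the same bit in P_{i+1}. Decrypting the received ciphertext:
P[1]: D(K, 0x32) = 0x03; 0x03 ⊕ 0xE3 = 0xE0.
P[2]: D(K, 0x0B) = 0x3A; 0x3A ⊕ 0x32 = 0x08.
P[3]: D(K, 0x40) = 0x71; 0x71 ⊕ 0x0B = 0x7A.
P[4]: D(K, 0x0E) = 0x3F; 0x3F ⊕ 0x40 = 0x7F.
P[5]: D(K, 0x45) = 0x74; 0x74 ⊕ 0x0E = 0x7A.
Blocks that differ from the original plaintext: P[5].

P[1] = 0xE0, P[2] = 0x08, P[3] = 0x7A, P[4] = 0x7F, P[5] = 0x7A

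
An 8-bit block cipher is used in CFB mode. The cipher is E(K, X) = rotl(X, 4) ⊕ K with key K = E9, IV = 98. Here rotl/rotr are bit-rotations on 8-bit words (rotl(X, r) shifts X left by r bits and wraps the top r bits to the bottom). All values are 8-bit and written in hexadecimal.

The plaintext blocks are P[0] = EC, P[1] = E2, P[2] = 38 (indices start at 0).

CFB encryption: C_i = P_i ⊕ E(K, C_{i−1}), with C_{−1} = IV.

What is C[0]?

C[0] = 8C

C[0]: E(K, 98) = 60; EC ⊕ 60 = 8C.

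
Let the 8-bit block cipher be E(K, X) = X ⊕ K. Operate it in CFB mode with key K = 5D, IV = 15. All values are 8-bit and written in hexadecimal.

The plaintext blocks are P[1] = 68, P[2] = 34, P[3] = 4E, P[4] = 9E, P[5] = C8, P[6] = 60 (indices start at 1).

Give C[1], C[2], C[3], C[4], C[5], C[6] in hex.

C[1] = 20, C[2] = 49, C[3] = 5A, C[4] = 99, C[5] = 0C, C[6] = 31

CFB encryption: C_i = P_i ⊕ E(K, C_{i−1}), with C_{0} = IV.
C[1]: E(K, 15) = 48; 68 ⊕ 48 = 20.
C[2]: E(K, 20) = 7D; 34 ⊕ 7D = 49.
C[3]: E(K, 49) = 14; 4E ⊕ 14 = 5A.
C[4]: E(K, 5A) = 07; 9E ⊕ 07 = 99.
C[5]: E(K, 99) = C4; C8 ⊕ C4 = 0C.
C[6]: E(K, 0C) = 51; 60 ⊕ 51 = 31.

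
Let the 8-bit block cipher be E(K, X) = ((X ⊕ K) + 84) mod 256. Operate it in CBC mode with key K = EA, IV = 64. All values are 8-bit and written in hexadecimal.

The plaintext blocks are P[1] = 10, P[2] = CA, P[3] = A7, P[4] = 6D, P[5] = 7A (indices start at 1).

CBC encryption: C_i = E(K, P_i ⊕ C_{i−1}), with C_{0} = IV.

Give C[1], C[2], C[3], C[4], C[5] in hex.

C[1]: P[1] ⊕ 64 = 74; E(K, 74) = 22.
C[2]: P[2] ⊕ 22 = E8; E(K, E8) = 86.
C[3]: P[3] ⊕ 86 = 21; E(K, 21) = 4F.
C[4]: P[4] ⊕ 4F = 22; E(K, 22) = 4C.
C[5]: P[5] ⊕ 4C = 36; E(K, 36) = 60.

C[1] = 22, C[2] = 86, C[3] = 4F, C[4] = 4C, C[5] = 60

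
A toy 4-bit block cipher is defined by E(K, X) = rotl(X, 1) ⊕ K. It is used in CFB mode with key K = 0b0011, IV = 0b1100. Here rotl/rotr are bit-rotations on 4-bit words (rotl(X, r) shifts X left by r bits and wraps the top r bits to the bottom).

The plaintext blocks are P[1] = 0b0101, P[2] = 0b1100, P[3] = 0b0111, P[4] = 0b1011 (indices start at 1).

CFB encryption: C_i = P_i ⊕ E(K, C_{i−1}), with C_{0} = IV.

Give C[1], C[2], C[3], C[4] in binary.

C[1] = 0b1111, C[2] = 0b0000, C[3] = 0b0100, C[4] = 0b0000

C[1]: E(K, 0b1100) = 0b1010; 0b0101 ⊕ 0b1010 = 0b1111.
C[2]: E(K, 0b1111) = 0b1100; 0b1100 ⊕ 0b1100 = 0b0000.
C[3]: E(K, 0b0000) = 0b0011; 0b0111 ⊕ 0b0011 = 0b0100.
C[4]: E(K, 0b0100) = 0b1011; 0b1011 ⊕ 0b1011 = 0b0000.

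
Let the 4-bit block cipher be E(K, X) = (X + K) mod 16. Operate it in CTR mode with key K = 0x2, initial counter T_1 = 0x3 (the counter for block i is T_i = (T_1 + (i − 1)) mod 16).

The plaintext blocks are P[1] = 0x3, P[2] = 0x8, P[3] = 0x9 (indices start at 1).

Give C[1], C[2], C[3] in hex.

C[1] = 0x6, C[2] = 0xE, C[3] = 0xE

CTR encryption: S_i = E(K, T_i) where T_i is the counter for block i; C_i = P_i ⊕ S_i.
C[1]: T = 0x3, S = E(K, T) = 0x5; 0x3 ⊕ 0x5 = 0x6.
C[2]: T = 0x4, S = E(K, T) = 0x6; 0x8 ⊕ 0x6 = 0xE.
C[3]: T = 0x5, S = E(K, T) = 0x7; 0x9 ⊕ 0x7 = 0xE.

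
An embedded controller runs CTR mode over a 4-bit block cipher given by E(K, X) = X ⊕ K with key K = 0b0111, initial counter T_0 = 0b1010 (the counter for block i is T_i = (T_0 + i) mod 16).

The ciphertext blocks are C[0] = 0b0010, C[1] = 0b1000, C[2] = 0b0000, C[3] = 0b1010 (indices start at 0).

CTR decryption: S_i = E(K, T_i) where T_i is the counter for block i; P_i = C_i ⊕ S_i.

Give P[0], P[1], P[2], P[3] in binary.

P[0]: T = 0b1010, S = E(K, T) = 0b1101; 0b0010 ⊕ 0b1101 = 0b1111.
P[1]: T = 0b1011, S = E(K, T) = 0b1100; 0b1000 ⊕ 0b1100 = 0b0100.
P[2]: T = 0b1100, S = E(K, T) = 0b1011; 0b0000 ⊕ 0b1011 = 0b1011.
P[3]: T = 0b1101, S = E(K, T) = 0b1010; 0b1010 ⊕ 0b1010 = 0b0000.

P[0] = 0b1111, P[1] = 0b0100, P[2] = 0b1011, P[3] = 0b0000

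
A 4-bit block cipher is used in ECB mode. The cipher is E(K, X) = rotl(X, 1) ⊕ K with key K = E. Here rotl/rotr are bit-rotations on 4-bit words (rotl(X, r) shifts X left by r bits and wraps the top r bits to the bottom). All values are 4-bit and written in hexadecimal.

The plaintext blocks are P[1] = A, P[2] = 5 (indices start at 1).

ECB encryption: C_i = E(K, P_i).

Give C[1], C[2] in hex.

C[1] = B, C[2] = 4

C[1]: E(K, A) = B.
C[2]: E(K, 5) = 4.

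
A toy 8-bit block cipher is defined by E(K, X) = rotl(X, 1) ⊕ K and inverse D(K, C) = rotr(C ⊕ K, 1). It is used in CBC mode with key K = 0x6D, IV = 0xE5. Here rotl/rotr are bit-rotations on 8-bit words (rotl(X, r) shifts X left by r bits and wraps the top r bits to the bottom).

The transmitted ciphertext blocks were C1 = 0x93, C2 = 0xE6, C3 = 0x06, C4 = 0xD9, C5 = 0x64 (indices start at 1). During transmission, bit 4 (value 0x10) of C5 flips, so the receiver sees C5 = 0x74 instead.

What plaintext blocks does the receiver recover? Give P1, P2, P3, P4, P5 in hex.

P1 = 0x9A, P2 = 0x56, P3 = 0x53, P4 = 0x5C, P5 = 0x55

CBC decryption: P_i = D(K, C_i) ⊕ C_{i−1}, with C_{0} = IV.
Only C5 changed, to 0x74. In CBC, a change in C_i garbles P_i and flips the same bit in P_{i+1}. Decrypting the received ciphertext:
P1: D(K, 0x93) = 0x7F; 0x7F ⊕ 0xE5 = 0x9A.
P2: D(K, 0xE6) = 0xC5; 0xC5 ⊕ 0x93 = 0x56.
P3: D(K, 0x06) = 0xB5; 0xB5 ⊕ 0xE6 = 0x53.
P4: D(K, 0xD9) = 0x5A; 0x5A ⊕ 0x06 = 0x5C.
P5: D(K, 0x74) = 0x8C; 0x8C ⊕ 0xD9 = 0x55.
Blocks that differ from the original plaintext: P5.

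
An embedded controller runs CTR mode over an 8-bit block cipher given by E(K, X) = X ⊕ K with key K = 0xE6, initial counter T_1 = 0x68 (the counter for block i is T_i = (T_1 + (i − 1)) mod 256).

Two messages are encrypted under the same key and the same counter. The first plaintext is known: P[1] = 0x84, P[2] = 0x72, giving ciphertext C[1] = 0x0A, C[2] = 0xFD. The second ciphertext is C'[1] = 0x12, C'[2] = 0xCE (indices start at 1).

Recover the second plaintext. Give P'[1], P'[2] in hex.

In CTR with a reused counter, both messages share the same keystream S_i, so C_i ⊕ C'_i = P_i ⊕ P'_i and thus P'_i = P_i ⊕ C_i ⊕ C'_i.
P'[1]: 0x84 ⊕ 0x0A ⊕ 0x12 = 0x9C.
P'[2]: 0x72 ⊕ 0xFD ⊕ 0xCE = 0x41.

P'[1] = 0x9C, P'[2] = 0x41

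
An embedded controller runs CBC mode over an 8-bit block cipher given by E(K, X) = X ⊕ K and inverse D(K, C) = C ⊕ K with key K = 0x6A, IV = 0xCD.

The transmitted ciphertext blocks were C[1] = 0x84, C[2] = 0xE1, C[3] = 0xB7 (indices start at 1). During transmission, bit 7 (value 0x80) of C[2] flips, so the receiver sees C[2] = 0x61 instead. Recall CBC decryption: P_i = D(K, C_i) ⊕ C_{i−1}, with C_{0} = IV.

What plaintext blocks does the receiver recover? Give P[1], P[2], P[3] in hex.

P[1] = 0x23, P[2] = 0x8F, P[3] = 0xBC

Only C[2] changed, to 0x61. In CBC, a change in C_i garbles P_i and flips the same bit in P_{i+1}. Decrypting the received ciphertext:
P[1]: D(K, 0x84) = 0xEE; 0xEE ⊕ 0xCD = 0x23.
P[2]: D(K, 0x61) = 0x0B; 0x0B ⊕ 0x84 = 0x8F.
P[3]: D(K, 0xB7) = 0xDD; 0xDD ⊕ 0x61 = 0xBC.
Blocks that differ from the original plaintext: P[2], P[3].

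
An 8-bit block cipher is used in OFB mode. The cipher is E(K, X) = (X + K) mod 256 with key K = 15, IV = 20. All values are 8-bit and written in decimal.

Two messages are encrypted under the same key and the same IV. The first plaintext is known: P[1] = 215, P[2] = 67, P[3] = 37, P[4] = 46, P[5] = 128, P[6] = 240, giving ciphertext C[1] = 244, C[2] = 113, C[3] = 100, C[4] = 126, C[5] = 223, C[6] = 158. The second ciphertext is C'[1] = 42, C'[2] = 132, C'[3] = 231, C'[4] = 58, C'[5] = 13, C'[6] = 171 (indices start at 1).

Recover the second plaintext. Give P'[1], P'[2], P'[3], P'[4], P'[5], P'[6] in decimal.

P'[1] = 9, P'[2] = 182, P'[3] = 166, P'[4] = 106, P'[5] = 82, P'[6] = 197

In OFB with a reused IV, both messages share the same keystream S_i, so C_i ⊕ C'_i = P_i ⊕ P'_i and thus P'_i = P_i ⊕ C_i ⊕ C'_i.
P'[1]: 215 ⊕ 244 ⊕ 42 = 9.
P'[2]: 67 ⊕ 113 ⊕ 132 = 182.
P'[3]: 37 ⊕ 100 ⊕ 231 = 166.
P'[4]: 46 ⊕ 126 ⊕ 58 = 106.
P'[5]: 128 ⊕ 223 ⊕ 13 = 82.
P'[6]: 240 ⊕ 158 ⊕ 171 = 197.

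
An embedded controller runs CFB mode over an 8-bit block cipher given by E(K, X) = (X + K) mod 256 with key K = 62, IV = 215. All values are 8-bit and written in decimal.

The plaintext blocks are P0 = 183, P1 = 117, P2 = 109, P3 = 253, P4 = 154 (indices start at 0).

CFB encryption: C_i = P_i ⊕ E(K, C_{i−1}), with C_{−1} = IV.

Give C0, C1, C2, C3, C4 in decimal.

C0: E(K, 215) = 21; 183 ⊕ 21 = 162.
C1: E(K, 162) = 224; 117 ⊕ 224 = 149.
C2: E(K, 149) = 211; 109 ⊕ 211 = 190.
C3: E(K, 190) = 252; 253 ⊕ 252 = 1.
C4: E(K, 1) = 63; 154 ⊕ 63 = 165.

C0 = 162, C1 = 149, C2 = 190, C3 = 1, C4 = 165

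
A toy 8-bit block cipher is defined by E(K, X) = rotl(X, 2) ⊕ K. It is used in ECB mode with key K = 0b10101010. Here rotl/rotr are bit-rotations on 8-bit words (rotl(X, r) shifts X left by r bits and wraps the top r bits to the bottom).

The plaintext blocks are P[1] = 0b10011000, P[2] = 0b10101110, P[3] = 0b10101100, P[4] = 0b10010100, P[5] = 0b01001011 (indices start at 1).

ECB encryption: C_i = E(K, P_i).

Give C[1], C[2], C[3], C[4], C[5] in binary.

C[1] = 0b11001000, C[2] = 0b00010000, C[3] = 0b00011000, C[4] = 0b11111000, C[5] = 0b10000111

C[1]: E(K, 0b10011000) = 0b11001000.
C[2]: E(K, 0b10101110) = 0b00010000.
C[3]: E(K, 0b10101100) = 0b00011000.
C[4]: E(K, 0b10010100) = 0b11111000.
C[5]: E(K, 0b01001011) = 0b10000111.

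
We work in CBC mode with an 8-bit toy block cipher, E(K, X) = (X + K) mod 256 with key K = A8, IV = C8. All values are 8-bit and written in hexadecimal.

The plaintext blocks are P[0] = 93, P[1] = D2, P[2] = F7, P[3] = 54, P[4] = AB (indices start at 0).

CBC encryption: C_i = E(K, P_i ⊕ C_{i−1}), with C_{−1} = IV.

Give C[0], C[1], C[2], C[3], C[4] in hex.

C[0] = 03, C[1] = 79, C[2] = 36, C[3] = 0A, C[4] = 49

C[0]: P[0] ⊕ C8 = 5B; E(K, 5B) = 03.
C[1]: P[1] ⊕ 03 = D1; E(K, D1) = 79.
C[2]: P[2] ⊕ 79 = 8E; E(K, 8E) = 36.
C[3]: P[3] ⊕ 36 = 62; E(K, 62) = 0A.
C[4]: P[4] ⊕ 0A = A1; E(K, A1) = 49.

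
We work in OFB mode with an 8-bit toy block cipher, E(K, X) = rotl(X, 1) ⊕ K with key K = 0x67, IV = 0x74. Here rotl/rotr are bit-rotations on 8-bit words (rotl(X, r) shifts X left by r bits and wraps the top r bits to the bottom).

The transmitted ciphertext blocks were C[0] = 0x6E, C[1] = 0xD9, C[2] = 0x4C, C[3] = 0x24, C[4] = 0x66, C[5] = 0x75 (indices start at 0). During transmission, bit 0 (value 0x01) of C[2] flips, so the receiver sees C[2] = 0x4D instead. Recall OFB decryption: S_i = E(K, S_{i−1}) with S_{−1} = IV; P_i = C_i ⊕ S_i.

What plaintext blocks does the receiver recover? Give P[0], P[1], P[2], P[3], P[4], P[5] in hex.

Only C[2] changed, to 0x4D. In OFB, a change in C_i flips the same bit in P_i only; the keystream is unaffected. Decrypting the received ciphertext:
P[0]: S = E(K, 0x74) = 0x8F; 0x6E ⊕ 0x8F = 0xE1.
P[1]: S = E(K, 0x8F) = 0x78; 0xD9 ⊕ 0x78 = 0xA1.
P[2]: S = E(K, 0x78) = 0x97; 0x4D ⊕ 0x97 = 0xDA.
P[3]: S = E(K, 0x97) = 0x48; 0x24 ⊕ 0x48 = 0x6C.
P[4]: S = E(K, 0x48) = 0xF7; 0x66 ⊕ 0xF7 = 0x91.
P[5]: S = E(K, 0xF7) = 0x88; 0x75 ⊕ 0x88 = 0xFD.
Blocks that differ from the original plaintext: P[2].

P[0] = 0xE1, P[1] = 0xA1, P[2] = 0xDA, P[3] = 0x6C, P[4] = 0x91, P[5] = 0xFD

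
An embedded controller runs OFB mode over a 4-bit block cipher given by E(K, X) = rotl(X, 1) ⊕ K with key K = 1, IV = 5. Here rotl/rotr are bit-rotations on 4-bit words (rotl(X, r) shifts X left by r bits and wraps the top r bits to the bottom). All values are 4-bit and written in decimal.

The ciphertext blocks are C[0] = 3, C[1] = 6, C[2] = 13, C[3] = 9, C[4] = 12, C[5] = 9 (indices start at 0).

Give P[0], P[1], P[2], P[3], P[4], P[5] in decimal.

OFB decryption: S_i = E(K, S_{i−1}) with S_{−1} = IV; P_i = C_i ⊕ S_i.
P[0]: S = E(K, 5) = 11; 3 ⊕ 11 = 8.
P[1]: S = E(K, 11) = 6; 6 ⊕ 6 = 0.
P[2]: S = E(K, 6) = 13; 13 ⊕ 13 = 0.
P[3]: S = E(K, 13) = 10; 9 ⊕ 10 = 3.
P[4]: S = E(K, 10) = 4; 12 ⊕ 4 = 8.
P[5]: S = E(K, 4) = 9; 9 ⊕ 9 = 0.

P[0] = 8, P[1] = 0, P[2] = 0, P[3] = 3, P[4] = 8, P[5] = 0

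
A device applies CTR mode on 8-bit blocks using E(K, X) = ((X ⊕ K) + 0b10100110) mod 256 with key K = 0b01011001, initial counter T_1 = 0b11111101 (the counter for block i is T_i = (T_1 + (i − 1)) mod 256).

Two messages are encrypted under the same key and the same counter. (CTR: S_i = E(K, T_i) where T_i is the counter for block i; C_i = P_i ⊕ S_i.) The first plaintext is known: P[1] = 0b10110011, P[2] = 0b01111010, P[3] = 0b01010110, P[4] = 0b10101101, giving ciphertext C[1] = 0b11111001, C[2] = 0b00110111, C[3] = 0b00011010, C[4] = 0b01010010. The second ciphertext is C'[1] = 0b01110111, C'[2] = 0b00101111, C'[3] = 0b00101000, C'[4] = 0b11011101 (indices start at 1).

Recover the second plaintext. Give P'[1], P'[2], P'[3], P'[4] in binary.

P'[1] = 0b00111101, P'[2] = 0b01100010, P'[3] = 0b01100100, P'[4] = 0b00100010

In CTR with a reused counter, both messages share the same keystream S_i, so C_i ⊕ C'_i = P_i ⊕ P'_i and thus P'_i = P_i ⊕ C_i ⊕ C'_i.
P'[1]: 0b10110011 ⊕ 0b11111001 ⊕ 0b01110111 = 0b00111101.
P'[2]: 0b01111010 ⊕ 0b00110111 ⊕ 0b00101111 = 0b01100010.
P'[3]: 0b01010110 ⊕ 0b00011010 ⊕ 0b00101000 = 0b01100100.
P'[4]: 0b10101101 ⊕ 0b01010010 ⊕ 0b11011101 = 0b00100010.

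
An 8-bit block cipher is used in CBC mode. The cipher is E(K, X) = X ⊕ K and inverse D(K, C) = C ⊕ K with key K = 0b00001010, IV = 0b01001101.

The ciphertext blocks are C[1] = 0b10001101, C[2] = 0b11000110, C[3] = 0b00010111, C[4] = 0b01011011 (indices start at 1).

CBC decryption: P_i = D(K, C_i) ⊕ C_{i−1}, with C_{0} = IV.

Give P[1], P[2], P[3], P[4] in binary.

P[1] = 0b11001010, P[2] = 0b01000001, P[3] = 0b11011011, P[4] = 0b01000110

P[1]: D(K, 0b10001101) = 0b10000111; 0b10000111 ⊕ 0b01001101 = 0b11001010.
P[2]: D(K, 0b11000110) = 0b11001100; 0b11001100 ⊕ 0b10001101 = 0b01000001.
P[3]: D(K, 0b00010111) = 0b00011101; 0b00011101 ⊕ 0b11000110 = 0b11011011.
P[4]: D(K, 0b01011011) = 0b01010001; 0b01010001 ⊕ 0b00010111 = 0b01000110.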